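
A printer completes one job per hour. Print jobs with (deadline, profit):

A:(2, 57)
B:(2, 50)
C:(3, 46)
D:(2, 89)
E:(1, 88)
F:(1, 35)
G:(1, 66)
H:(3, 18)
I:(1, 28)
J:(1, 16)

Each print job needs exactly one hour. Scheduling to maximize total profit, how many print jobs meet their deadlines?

3

Sort by profit descending; place each in the latest free slot ≤ its deadline.
By profit: D(d2,89), E(d1,88), G(d1,66), A(d2,57), B(d2,50), C(d3,46), F(d1,35), I(d1,28), H(d3,18), J(d1,16)
D→slot 2; E→slot 1; G skipped; A skipped; B skipped; C→slot 3; F skipped; I skipped; H skipped; J skipped.
3 of 10 scheduled.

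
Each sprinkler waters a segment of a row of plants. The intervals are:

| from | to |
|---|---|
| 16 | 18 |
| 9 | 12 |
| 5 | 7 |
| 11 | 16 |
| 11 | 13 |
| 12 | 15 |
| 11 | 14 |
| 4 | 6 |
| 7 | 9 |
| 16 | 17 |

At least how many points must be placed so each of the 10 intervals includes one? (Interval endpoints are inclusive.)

By right end: [4,6]  [5,7]  [7,9]  [9,12]  [11,13]  [11,14]  [12,15]  [11,16]  [16,17]  [16,18]
[4,6] uncovered → point at 6; [7,9] uncovered → point at 9; [11,13] uncovered → point at 13; [16,17] uncovered → point at 17.
Points: 6, 9, 13, 17 (4 total).

4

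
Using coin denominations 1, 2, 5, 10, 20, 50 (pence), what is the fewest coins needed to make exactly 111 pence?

4

111 − 2×50→11 − 1×10→1 − 1×1→0
Total coins = 2 + 1 + 1 = 4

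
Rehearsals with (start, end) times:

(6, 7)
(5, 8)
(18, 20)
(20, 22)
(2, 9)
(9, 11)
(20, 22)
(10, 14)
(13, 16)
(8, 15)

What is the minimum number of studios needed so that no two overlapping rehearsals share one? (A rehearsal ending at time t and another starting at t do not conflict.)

Events (time:±→running): 2:+→1 5:+→2 6:+→3 … peak 3.

3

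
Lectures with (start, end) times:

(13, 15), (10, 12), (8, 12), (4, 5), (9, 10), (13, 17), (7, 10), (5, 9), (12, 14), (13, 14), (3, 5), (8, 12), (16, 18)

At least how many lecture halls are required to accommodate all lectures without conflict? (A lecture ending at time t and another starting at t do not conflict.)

starts: [3, 4, 5, 7, 8, 8, 9, 10, 12, 13, 13, 13, 16]
ends:   [5, 5, 9, 10, 10, 12, 12, 12, 14, 14, 15, 17, 18]
s3→1 s4→2 e5→1 e5→0 s5→1 s7→2 s8→3 s8→4  — peak 4.

4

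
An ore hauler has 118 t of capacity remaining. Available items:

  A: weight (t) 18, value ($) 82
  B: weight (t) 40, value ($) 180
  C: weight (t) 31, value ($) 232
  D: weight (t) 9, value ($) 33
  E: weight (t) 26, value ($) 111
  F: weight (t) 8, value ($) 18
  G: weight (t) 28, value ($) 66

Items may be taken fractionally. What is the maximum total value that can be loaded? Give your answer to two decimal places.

616.00

Greedy by value/weight ratio, highest first.
Order: C (232/31=7.48) > A (82/18=4.56) > B (180/40=4.50) > E (111/26=4.27) > D (33/9=3.67) > G (66/28=2.36) > F (18/8=2.25)
Fill: take C (31 @ 232) → take A (18 @ 82) → take B (40 @ 180) → take E (26 @ 111) → take 3/9 of D → 11.00; 118/118 used.
Total value = 616.00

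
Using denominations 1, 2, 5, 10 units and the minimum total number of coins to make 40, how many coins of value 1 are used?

Use the largest denomination that fits, subtract, and repeat.
40 − 4×10→0
Count of 1: 0

0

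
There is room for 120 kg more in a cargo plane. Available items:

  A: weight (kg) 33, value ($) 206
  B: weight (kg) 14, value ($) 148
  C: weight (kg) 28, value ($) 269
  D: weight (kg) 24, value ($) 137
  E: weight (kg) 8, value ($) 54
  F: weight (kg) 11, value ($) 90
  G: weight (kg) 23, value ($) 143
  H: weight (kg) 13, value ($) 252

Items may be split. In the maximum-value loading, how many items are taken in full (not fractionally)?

Order: H (252/13=19.38) > B (148/14=10.57) > C (269/28=9.61) > F (90/11=8.18) > E (54/8=6.75) > A (206/33=6.24) > G (143/23=6.22) > D (137/24=5.71)
Fill: take H (13 @ 252) → take B (14 @ 148) → take C (28 @ 269) → take F (11 @ 90) → take E (8 @ 54) → take A (33 @ 206) → take 13/23 of G → 80.83; 120/120 used.
6 item(s) taken whole; one partial (take 13/23 of G).

6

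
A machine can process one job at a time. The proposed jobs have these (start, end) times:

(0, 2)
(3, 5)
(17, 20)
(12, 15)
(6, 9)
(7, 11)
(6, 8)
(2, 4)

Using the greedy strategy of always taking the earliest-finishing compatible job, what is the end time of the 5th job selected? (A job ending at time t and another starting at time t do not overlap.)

Order by finish time; keep every interval that doesn't clash with the previous kept one.
Sorted by end: (0,2)  (2,4)  (3,5)  (6,8)  (6,9)  (7,11)  (12,15)  (17,20)
take (0,2); take (2,4); skip (3,5); take (6,8); skip (6,9); take (12,15); take (17,20).
Selected: (0,2) (2,4) (6,8) (12,15) (17,20)

20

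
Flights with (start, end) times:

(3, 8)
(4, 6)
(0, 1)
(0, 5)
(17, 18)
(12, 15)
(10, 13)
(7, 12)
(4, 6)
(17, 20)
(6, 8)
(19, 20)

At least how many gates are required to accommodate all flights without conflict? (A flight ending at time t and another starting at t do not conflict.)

4

starts: [0, 0, 3, 4, 4, 6, 7, 10, 12, 17, 17, 19]
ends:   [1, 5, 6, 6, 8, 8, 12, 13, 15, 18, 20, 20]
s0→1 s0→2 e1→1 s3→2 s4→3 s4→4  — peak 4.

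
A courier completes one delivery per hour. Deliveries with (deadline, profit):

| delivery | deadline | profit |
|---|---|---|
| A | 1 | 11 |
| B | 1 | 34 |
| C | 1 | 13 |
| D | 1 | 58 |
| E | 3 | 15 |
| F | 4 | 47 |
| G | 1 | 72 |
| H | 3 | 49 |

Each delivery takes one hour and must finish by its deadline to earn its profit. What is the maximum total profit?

183

By profit: G(d1,72), D(d1,58), H(d3,49), F(d4,47), B(d1,34), E(d3,15), C(d1,13), A(d1,11)
G→slot 1; D skipped; H→slot 3; F→slot 4; B skipped; E→slot 2; C skipped; A skipped.
Profit = 72 + 15 + 49 + 47 = 183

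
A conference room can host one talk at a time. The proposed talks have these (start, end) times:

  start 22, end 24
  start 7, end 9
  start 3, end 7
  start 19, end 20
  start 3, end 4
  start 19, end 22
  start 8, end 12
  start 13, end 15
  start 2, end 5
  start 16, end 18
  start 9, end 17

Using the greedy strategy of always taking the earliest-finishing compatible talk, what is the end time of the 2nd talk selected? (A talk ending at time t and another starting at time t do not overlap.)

Sort by end time and greedily take each interval whose start is ≥ the last chosen end.
By end time: (3,4), (2,5), (3,7), (7,9), (8,12), (13,15), (9,17), (16,18), (19,20), (19,22), (22,24).
Pick (3,4); next start ≥ 4 → (7,9); next start ≥ 9 → (13,15); next start ≥ 15 → (16,18); next start ≥ 18 → (19,20); next start ≥ 20 → (22,24).
Selected: (3,4) (7,9) (13,15) (16,18) (19,20) (22,24)

9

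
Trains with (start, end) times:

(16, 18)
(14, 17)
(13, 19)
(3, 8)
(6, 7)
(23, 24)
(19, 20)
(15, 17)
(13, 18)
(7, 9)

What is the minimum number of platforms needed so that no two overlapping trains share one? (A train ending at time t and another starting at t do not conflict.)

The answer is the maximum number of intervals overlapping at any instant.
Events (time:±→running): 3:+→1 6:+→2 7:-→1 7:+→2 8:-→1 9:-→0 13:+→1 13:+→2 14:+→3 15:+→4 16:+→5 … peak 5.

5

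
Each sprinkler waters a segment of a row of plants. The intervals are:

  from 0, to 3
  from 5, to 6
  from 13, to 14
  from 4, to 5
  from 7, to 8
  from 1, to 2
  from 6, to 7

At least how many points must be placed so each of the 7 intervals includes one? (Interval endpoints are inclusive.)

Sort by right endpoint; whenever an interval is uncovered, place a point at its right end.
Sorted: [1,2] [0,3] [4,5] [5,6] [6,7] [7,8] [13,14]
{[1,2],[0,3]} hit by 2; {[4,5],[5,6]} hit by 5; {[6,7],[7,8]} hit by 7; {[13,14]} hit by 14.
Points: 2, 5, 7, 14 (4 total).

4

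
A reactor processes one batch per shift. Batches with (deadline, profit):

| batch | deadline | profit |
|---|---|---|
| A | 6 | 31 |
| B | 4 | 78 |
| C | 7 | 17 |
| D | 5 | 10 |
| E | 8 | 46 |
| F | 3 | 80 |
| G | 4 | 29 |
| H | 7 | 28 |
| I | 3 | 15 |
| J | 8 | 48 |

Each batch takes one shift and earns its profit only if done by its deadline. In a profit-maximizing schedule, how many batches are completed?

Sort by profit descending; place each in the latest free slot ≤ its deadline.
By profit: F(d3,80), B(d4,78), J(d8,48), E(d8,46), A(d6,31), G(d4,29), H(d7,28), C(d7,17), I(d3,15), D(d5,10)
F→slot 3; B→slot 4; J→slot 8; E→slot 7; A→slot 6; G→slot 2; H→slot 5; C→slot 1; I skipped; D skipped.
8 of 10 scheduled.

8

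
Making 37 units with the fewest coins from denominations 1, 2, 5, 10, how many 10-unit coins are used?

3

Greedy: take as many of the largest coin as possible, then repeat with the remainder.
37 − 3×10→7 − 1×5→2 − 1×2→0
Count of 10: 3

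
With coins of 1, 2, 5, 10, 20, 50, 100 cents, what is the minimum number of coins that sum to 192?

5

Greedy: take as many of the largest coin as possible, then repeat with the remainder.
192 − 1×100→92 − 1×50→42 − 2×20→2 − 1×2→0
Total coins = 1 + 1 + 2 + 1 = 5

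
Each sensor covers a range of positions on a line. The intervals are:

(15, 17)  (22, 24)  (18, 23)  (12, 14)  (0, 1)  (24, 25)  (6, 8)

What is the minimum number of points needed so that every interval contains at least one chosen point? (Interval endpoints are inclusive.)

6

Process intervals by earliest right end; each time one isn't hit yet, stab at its right endpoint.
Sorted: [0,1] [6,8] [12,14] [15,17] [18,23] [22,24] [24,25]
{[0,1]} hit by 1; {[6,8]} hit by 8; {[12,14]} hit by 14; {[15,17]} hit by 17; {[18,23],[22,24]} hit by 23; {[24,25]} hit by 25.
Points: 1, 8, 14, 17, 23, 25 (6 total).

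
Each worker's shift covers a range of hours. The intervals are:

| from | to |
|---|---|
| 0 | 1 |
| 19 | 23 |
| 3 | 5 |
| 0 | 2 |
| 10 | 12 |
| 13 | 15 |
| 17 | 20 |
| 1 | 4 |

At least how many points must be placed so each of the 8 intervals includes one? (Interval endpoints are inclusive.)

By right end: [0,1]  [0,2]  [1,4]  [3,5]  [10,12]  [13,15]  [17,20]  [19,23]
[0,1] uncovered → point at 1; [3,5] uncovered → point at 5; [10,12] uncovered → point at 12; [13,15] uncovered → point at 15; [17,20] uncovered → point at 20.
Points: 1, 5, 12, 15, 20 (5 total).

5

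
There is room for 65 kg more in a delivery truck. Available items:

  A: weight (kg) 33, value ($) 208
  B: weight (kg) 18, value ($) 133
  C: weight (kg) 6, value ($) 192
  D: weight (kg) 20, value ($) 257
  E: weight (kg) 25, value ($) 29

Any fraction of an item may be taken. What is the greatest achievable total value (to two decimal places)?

714.36

Order: C (192/6=32.00) > D (257/20=12.85) > B (133/18=7.39) > A (208/33=6.30) > E (29/25=1.16)
Fill: take C (6 @ 192) → take D (20 @ 257) → take B (18 @ 133) → take 21/33 of A → 132.36; 65/65 used.
Total value = 714.36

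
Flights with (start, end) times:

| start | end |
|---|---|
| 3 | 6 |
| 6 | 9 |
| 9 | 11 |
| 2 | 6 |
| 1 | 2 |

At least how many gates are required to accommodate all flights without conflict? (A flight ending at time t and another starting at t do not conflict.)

Events (time:±→running): 1:+→1 2:-→0 2:+→1 3:+→2 … peak 2.

2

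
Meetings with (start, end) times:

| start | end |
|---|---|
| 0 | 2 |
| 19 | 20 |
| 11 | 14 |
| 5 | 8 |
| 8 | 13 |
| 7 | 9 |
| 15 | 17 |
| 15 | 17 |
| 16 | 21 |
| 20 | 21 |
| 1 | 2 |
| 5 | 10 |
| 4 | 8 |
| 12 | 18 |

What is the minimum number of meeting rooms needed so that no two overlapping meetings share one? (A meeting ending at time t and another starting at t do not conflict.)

Count concurrent intervals with a sweep; the peak is the room count.
starts: [0, 1, 4, 5, 5, 7, 8, 11, 12, 15, 15, 16, 19, 20]
ends:   [2, 2, 8, 8, 9, 10, 13, 14, 17, 17, 18, 20, 21, 21]
s0→1 s1→2 e2→1 e2→0 s4→1 s5→2 s5→3 s7→4  — peak 4.

4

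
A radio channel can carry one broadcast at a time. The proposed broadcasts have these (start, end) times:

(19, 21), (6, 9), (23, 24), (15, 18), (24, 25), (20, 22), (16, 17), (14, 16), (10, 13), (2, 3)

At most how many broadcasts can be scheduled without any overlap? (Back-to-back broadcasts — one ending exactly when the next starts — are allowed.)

Sorted by end: (2,3)  (6,9)  (10,13)  (14,16)  (16,17)  (15,18)  (19,21)  (20,22)  (23,24)  (24,25)
take (2,3); take (6,9); take (10,13); take (14,16); take (16,17); skip (15,18); take (19,21); take (23,24); take (24,25).
Selected 8 broadcasts.

8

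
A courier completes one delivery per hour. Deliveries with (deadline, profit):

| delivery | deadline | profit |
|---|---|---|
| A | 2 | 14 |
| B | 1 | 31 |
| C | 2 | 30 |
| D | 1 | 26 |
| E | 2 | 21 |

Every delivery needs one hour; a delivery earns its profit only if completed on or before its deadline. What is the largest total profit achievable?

Profit order: B=31 C=30 D=26 E=21 A=14
Assign: B→slot 1, C→slot 2, D skipped, E skipped, A skipped.
Slots: [1:B] [2:C]
Profit = 31 + 30 = 61

61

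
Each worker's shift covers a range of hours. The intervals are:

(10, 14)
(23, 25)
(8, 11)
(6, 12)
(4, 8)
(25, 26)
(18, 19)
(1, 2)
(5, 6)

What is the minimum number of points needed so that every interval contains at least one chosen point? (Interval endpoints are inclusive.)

5

Process intervals by earliest right end; each time one isn't hit yet, stab at its right endpoint.
Sorted: [1,2] [5,6] [4,8] [8,11] [6,12] [10,14] [18,19] [23,25] [25,26]
{[1,2]} hit by 2; {[5,6],[4,8]} hit by 6; {[8,11],[6,12],[10,14]} hit by 11; {[18,19]} hit by 19; {[23,25],[25,26]} hit by 25.
Points: 2, 6, 11, 19, 25 (5 total).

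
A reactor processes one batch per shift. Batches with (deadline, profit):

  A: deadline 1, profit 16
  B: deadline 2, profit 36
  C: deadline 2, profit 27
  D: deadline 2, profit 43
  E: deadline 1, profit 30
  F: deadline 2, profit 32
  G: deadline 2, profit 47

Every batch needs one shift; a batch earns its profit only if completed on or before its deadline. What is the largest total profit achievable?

Sort by profit descending; place each in the latest free slot ≤ its deadline.
By profit: G(d2,47), D(d2,43), B(d2,36), F(d2,32), E(d1,30), C(d2,27), A(d1,16)
G→slot 2; D→slot 1; B skipped; F skipped; E skipped; C skipped; A skipped.
Profit = 43 + 47 = 90

90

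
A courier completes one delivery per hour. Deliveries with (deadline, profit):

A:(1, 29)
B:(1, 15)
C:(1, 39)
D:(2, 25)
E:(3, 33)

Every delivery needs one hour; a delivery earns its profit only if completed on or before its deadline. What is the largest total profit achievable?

97

Sort by profit descending; place each in the latest free slot ≤ its deadline.
Profit order: C=39 E=33 A=29 D=25 B=15
Assign: C→slot 1, E→slot 3, A skipped, D→slot 2, B skipped.
Slots: [1:C] [2:D] [3:E]
Profit = 39 + 25 + 33 = 97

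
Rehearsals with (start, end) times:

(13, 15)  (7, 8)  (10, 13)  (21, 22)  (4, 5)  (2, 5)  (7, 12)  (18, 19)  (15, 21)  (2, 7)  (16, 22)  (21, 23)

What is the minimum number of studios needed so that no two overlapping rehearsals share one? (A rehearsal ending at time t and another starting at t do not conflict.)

3

Count concurrent intervals with a sweep; the peak is the room count.
Events (time:±→running): 2:+→1 2:+→2 4:+→3 … peak 3.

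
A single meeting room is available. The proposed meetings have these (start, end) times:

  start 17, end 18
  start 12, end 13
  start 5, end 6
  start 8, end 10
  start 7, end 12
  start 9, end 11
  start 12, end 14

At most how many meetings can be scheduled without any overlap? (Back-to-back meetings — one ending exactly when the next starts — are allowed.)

By end time: (5,6), (8,10), (9,11), (7,12), (12,13), (12,14), (17,18).
Pick (5,6); next start ≥ 6 → (8,10); next start ≥ 10 → (12,13); next start ≥ 13 → (17,18).
Selected 4 meetings.

4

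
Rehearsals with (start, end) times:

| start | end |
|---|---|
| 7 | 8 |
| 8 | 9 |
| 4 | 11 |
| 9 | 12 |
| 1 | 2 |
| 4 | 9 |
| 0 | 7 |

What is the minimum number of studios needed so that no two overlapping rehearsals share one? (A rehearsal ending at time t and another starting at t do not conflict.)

3

Events (time:±→running): 0:+→1 1:+→2 2:-→1 4:+→2 4:+→3 … peak 3.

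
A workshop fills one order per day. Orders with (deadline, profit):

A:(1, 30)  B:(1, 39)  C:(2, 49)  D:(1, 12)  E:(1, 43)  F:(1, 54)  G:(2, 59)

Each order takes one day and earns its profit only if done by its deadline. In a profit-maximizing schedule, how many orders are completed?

Sort by profit descending; place each in the latest free slot ≤ its deadline.
By profit: G(d2,59), F(d1,54), C(d2,49), E(d1,43), B(d1,39), A(d1,30), D(d1,12)
G→slot 2; F→slot 1; C skipped; E skipped; B skipped; A skipped; D skipped.
2 of 7 scheduled.

2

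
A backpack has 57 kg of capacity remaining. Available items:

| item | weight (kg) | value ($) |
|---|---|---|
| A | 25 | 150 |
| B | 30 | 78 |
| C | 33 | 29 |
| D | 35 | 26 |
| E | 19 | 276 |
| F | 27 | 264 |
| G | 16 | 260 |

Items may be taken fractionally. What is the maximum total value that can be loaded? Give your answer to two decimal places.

Ratios (sorted): G 16.25, E 14.53, F 9.78, A 6.00, B 2.60, C 0.88, D 0.74
take G (16 @ 260); take E (19 @ 276); take 22/27 of F → 215.11. Capacity used 57/57.
Total value = 751.11

751.11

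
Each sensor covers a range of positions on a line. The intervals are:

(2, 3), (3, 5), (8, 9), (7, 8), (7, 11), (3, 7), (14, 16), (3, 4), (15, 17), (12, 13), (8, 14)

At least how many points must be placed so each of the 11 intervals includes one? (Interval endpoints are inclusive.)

Sort by right endpoint; whenever an interval is uncovered, place a point at its right end.
By right end: [2,3]  [3,4]  [3,5]  [3,7]  [7,8]  [8,9]  [7,11]  [12,13]  [8,14]  [14,16]  [15,17]
[2,3] uncovered → point at 3; [7,8] uncovered → point at 8; [12,13] uncovered → point at 13; [14,16] uncovered → point at 16.
Points: 3, 8, 13, 16 (4 total).

4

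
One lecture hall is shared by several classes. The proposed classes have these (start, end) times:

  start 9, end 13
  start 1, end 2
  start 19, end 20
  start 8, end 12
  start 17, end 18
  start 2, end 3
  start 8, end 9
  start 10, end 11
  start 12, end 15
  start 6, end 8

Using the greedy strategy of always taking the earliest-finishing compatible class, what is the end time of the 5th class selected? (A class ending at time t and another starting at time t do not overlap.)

11

Greedy by earliest finish: after sorting by end time, pick each interval compatible with the last pick.
By end time: (1,2), (2,3), (6,8), (8,9), (10,11), (8,12), (9,13), (12,15), (17,18), (19,20).
Pick (1,2); next start ≥ 2 → (2,3); next start ≥ 3 → (6,8); next start ≥ 8 → (8,9); next start ≥ 9 → (10,11); next start ≥ 11 → (12,15); next start ≥ 15 → (17,18); next start ≥ 18 → (19,20).
Selected: (1,2) (2,3) (6,8) (8,9) (10,11) (12,15) (17,18) (19,20)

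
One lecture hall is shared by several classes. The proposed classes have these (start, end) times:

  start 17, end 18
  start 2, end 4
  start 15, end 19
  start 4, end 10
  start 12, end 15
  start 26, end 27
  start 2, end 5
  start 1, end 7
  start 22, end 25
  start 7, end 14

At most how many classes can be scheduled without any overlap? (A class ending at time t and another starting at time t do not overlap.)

6

Order by finish time; keep every interval that doesn't clash with the previous kept one.
By end time: (2,4), (2,5), (1,7), (4,10), (7,14), (12,15), (17,18), (15,19), (22,25), (26,27).
Pick (2,4); next start ≥ 4 → (4,10); next start ≥ 10 → (12,15); next start ≥ 15 → (17,18); next start ≥ 18 → (22,25); next start ≥ 25 → (26,27).
Selected 6 classes.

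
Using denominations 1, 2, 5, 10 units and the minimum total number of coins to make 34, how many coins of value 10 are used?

34 − 3×10→4 − 2×2→0
Count of 10: 3

3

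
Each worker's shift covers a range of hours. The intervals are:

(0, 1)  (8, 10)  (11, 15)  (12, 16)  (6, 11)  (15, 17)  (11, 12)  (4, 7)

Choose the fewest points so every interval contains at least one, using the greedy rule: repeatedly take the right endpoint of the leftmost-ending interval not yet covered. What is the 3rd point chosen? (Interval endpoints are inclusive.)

Sort by right endpoint; whenever an interval is uncovered, place a point at its right end.
By right end: [0,1]  [4,7]  [8,10]  [6,11]  [11,12]  [11,15]  [12,16]  [15,17]
[0,1] uncovered → point at 1; [4,7] uncovered → point at 7; [8,10] uncovered → point at 10; [11,12] uncovered → point at 12; [15,17] uncovered → point at 17.
Points: 1, 7, 10, 12, 17 (5 total).

10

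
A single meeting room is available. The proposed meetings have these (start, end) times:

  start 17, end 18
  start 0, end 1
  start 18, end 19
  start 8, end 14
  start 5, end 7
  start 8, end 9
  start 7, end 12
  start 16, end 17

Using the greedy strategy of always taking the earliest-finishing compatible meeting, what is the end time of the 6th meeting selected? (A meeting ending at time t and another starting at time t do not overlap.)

19

By end time: (0,1), (5,7), (8,9), (7,12), (8,14), (16,17), (17,18), (18,19).
Pick (0,1); next start ≥ 1 → (5,7); next start ≥ 7 → (8,9); next start ≥ 9 → (16,17); next start ≥ 17 → (17,18); next start ≥ 18 → (18,19).
Selected: (0,1) (5,7) (8,9) (16,17) (17,18) (18,19)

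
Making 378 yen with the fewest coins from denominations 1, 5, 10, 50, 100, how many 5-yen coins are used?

1

378 − 3×100→78 − 1×50→28 − 2×10→8 − 1×5→3 − 3×1→0
Count of 5: 1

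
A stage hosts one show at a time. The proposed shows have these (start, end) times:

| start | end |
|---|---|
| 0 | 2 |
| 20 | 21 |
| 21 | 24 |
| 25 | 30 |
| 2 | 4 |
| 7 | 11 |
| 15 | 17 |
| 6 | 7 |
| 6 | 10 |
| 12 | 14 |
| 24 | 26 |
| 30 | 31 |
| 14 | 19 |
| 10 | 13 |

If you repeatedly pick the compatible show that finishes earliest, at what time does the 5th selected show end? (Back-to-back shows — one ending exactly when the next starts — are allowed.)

Order by finish time; keep every interval that doesn't clash with the previous kept one.
Sorted by end: (0,2)  (2,4)  (6,7)  (6,10)  (7,11)  (10,13)  (12,14)  (15,17)  (14,19)  (20,21)  (21,24)  (24,26)  (25,30)  (30,31)
take (0,2); take (2,4); take (6,7); take (7,11); take (12,14); take (15,17); skip (14,19); take (20,21); take (21,24); take (24,26); skip (25,30); take (30,31).
Selected: (0,2) (2,4) (6,7) (7,11) (12,14) (15,17) (20,21) (21,24) (24,26) (30,31)

14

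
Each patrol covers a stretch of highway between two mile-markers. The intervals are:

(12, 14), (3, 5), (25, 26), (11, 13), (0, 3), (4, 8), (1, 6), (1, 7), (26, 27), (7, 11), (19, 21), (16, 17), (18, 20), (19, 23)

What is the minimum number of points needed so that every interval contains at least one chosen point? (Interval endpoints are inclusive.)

Sort by right endpoint; whenever an interval is uncovered, place a point at its right end.
Sorted: [0,3] [3,5] [1,6] [1,7] [4,8] [7,11] [11,13] [12,14] [16,17] [18,20] [19,21] [19,23] [25,26] [26,27]
{[0,3],[3,5],[1,6],[1,7]} hit by 3; {[4,8],[7,11]} hit by 8; {[11,13],[12,14]} hit by 13; {[16,17]} hit by 17; {[18,20],[19,21],[19,23]} hit by 20; {[25,26],[26,27]} hit by 26.
Points: 3, 8, 13, 17, 20, 26 (6 total).

6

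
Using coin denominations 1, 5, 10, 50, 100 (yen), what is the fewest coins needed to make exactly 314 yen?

8

Greedy: take as many of the largest coin as possible, then repeat with the remainder.
314 − 3×100→14 − 1×10→4 − 4×1→0
Total coins = 3 + 1 + 4 = 8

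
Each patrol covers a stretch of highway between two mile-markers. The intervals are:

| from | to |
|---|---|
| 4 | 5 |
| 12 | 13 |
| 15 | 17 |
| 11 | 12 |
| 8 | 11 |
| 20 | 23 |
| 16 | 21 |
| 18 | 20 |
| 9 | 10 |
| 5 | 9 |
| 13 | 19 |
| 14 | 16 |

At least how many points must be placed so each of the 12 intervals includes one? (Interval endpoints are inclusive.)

Process intervals by earliest right end; each time one isn't hit yet, stab at its right endpoint.
By right end: [4,5]  [5,9]  [9,10]  [8,11]  [11,12]  [12,13]  [14,16]  [15,17]  [13,19]  [18,20]  [16,21]  [20,23]
[4,5] uncovered → point at 5; [9,10] uncovered → point at 10; [11,12] uncovered → point at 12; [14,16] uncovered → point at 16; [18,20] uncovered → point at 20.
Points: 5, 10, 12, 16, 20 (5 total).

5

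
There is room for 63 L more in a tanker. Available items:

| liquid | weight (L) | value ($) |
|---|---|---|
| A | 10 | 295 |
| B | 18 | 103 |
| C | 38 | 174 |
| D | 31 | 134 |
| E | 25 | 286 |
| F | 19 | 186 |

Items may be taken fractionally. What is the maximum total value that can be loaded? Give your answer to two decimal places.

818.50

Sort by value per unit weight and fill in that order.
Order: A (295/10=29.50) > E (286/25=11.44) > F (186/19=9.79) > B (103/18=5.72) > C (174/38=4.58) > D (134/31=4.32)
Fill: take A (10 @ 295) → take E (25 @ 286) → take F (19 @ 186) → take 9/18 of B → 51.50; 63/63 used.
Total value = 818.50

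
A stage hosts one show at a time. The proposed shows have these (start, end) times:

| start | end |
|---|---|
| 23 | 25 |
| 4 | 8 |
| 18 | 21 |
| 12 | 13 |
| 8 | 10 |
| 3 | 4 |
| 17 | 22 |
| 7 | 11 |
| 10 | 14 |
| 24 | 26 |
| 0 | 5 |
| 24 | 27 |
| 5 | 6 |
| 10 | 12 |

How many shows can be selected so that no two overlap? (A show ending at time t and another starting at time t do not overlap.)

Greedy by earliest finish: after sorting by end time, pick each interval compatible with the last pick.
By end time: (3,4), (0,5), (5,6), (4,8), (8,10), (7,11), (10,12), (12,13), (10,14), (18,21), (17,22), (23,25), (24,26), (24,27).
Pick (3,4); next start ≥ 4 → (5,6); next start ≥ 6 → (8,10); next start ≥ 10 → (10,12); next start ≥ 12 → (12,13); next start ≥ 13 → (18,21); next start ≥ 21 → (23,25).
Selected 7 shows.

7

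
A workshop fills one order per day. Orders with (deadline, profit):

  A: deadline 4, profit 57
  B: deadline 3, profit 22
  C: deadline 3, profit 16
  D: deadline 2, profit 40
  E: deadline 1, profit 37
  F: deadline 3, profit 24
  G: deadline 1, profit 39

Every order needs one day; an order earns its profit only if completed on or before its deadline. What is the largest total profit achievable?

160

Take jobs in profit order; each goes to the latest open slot no later than its deadline.
By profit: A(d4,57), D(d2,40), G(d1,39), E(d1,37), F(d3,24), B(d3,22), C(d3,16)
A→slot 4; D→slot 2; G→slot 1; E skipped; F→slot 3; B skipped; C skipped.
Profit = 39 + 40 + 24 + 57 = 160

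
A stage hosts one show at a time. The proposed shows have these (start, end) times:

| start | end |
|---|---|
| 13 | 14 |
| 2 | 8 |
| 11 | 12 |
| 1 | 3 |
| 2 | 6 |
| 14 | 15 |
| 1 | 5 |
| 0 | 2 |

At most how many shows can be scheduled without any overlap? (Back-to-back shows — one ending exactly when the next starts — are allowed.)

5

Order by finish time; keep every interval that doesn't clash with the previous kept one.
By end time: (0,2), (1,3), (1,5), (2,6), (2,8), (11,12), (13,14), (14,15).
Pick (0,2); next start ≥ 2 → (2,6); next start ≥ 6 → (11,12); next start ≥ 12 → (13,14); next start ≥ 14 → (14,15).
Selected 5 shows.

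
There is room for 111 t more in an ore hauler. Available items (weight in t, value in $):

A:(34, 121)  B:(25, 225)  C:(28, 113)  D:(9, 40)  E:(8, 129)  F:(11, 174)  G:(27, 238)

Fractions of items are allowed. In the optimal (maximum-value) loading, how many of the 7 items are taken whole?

Sort by value per unit weight and fill in that order.
Order: E (129/8=16.12) > F (174/11=15.82) > B (225/25=9.00) > G (238/27=8.81) > D (40/9=4.44) > C (113/28=4.04) > A (121/34=3.56)
Fill: take E (8 @ 129) → take F (11 @ 174) → take B (25 @ 225) → take G (27 @ 238) → take D (9 @ 40) → take C (28 @ 113) → take 3/34 of A → 10.68; 111/111 used.
6 item(s) taken whole; one partial (take 3/34 of A).

6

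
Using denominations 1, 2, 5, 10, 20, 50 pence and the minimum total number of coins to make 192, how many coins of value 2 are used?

1

Greedy: take as many of the largest coin as possible, then repeat with the remainder.
192 − 3×50→42 − 2×20→2 − 1×2→0
Count of 2: 1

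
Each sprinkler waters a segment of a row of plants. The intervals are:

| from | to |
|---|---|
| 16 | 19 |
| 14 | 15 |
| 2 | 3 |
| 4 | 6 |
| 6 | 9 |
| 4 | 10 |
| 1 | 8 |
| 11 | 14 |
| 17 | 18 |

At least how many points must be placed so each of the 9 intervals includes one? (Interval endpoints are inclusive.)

4

Process intervals by earliest right end; each time one isn't hit yet, stab at its right endpoint.
Sorted: [2,3] [4,6] [1,8] [6,9] [4,10] [11,14] [14,15] [17,18] [16,19]
{[2,3]} hit by 3; {[4,6],[1,8],[6,9],[4,10]} hit by 6; {[11,14],[14,15]} hit by 14; {[17,18],[16,19]} hit by 18.
Points: 3, 6, 14, 18 (4 total).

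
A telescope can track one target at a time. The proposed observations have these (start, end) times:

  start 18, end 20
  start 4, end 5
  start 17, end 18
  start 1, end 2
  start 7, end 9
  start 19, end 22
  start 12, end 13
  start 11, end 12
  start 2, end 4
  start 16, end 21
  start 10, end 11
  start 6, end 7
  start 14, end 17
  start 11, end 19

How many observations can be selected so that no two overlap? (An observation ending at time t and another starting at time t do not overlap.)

11

By end time: (1,2), (2,4), (4,5), (6,7), (7,9), (10,11), (11,12), (12,13), (14,17), (17,18), (11,19), (18,20), (16,21), (19,22).
Pick (1,2); next start ≥ 2 → (2,4); next start ≥ 4 → (4,5); next start ≥ 5 → (6,7); next start ≥ 7 → (7,9); next start ≥ 9 → (10,11); next start ≥ 11 → (11,12); next start ≥ 12 → (12,13); next start ≥ 13 → (14,17); next start ≥ 17 → (17,18); next start ≥ 18 → (18,20).
Selected 11 observations.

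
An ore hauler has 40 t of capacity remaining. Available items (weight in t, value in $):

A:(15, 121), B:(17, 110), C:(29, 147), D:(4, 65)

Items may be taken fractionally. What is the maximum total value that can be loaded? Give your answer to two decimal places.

316.28

Greedy by value/weight ratio, highest first.
Ratios (sorted): D 16.25, A 8.07, B 6.47, C 5.07
take D (4 @ 65); take A (15 @ 121); take B (17 @ 110); take 4/29 of C → 20.28. Capacity used 40/40.
Total value = 316.28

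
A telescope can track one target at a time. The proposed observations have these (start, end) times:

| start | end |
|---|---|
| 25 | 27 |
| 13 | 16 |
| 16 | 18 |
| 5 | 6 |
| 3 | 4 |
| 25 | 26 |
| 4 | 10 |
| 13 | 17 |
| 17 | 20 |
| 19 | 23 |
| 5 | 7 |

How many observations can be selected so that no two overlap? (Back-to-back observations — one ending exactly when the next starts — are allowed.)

6

Order by finish time; keep every interval that doesn't clash with the previous kept one.
By end time: (3,4), (5,6), (5,7), (4,10), (13,16), (13,17), (16,18), (17,20), (19,23), (25,26), (25,27).
Pick (3,4); next start ≥ 4 → (5,6); next start ≥ 6 → (13,16); next start ≥ 16 → (16,18); next start ≥ 18 → (19,23); next start ≥ 23 → (25,26).
Selected 6 observations.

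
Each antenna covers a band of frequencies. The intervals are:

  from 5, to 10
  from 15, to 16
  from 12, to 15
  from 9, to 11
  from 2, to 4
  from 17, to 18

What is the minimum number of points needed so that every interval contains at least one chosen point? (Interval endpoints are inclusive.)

Process intervals by earliest right end; each time one isn't hit yet, stab at its right endpoint.
Sorted: [2,4] [5,10] [9,11] [12,15] [15,16] [17,18]
{[2,4]} hit by 4; {[5,10],[9,11]} hit by 10; {[12,15],[15,16]} hit by 15; {[17,18]} hit by 18.
Points: 4, 10, 15, 18 (4 total).

4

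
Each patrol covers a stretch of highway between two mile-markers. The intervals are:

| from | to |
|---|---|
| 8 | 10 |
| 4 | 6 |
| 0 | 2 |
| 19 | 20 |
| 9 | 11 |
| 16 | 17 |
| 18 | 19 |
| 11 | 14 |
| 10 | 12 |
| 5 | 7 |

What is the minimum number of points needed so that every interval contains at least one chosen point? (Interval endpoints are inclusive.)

By right end: [0,2]  [4,6]  [5,7]  [8,10]  [9,11]  [10,12]  [11,14]  [16,17]  [18,19]  [19,20]
[0,2] uncovered → point at 2; [4,6] uncovered → point at 6; [8,10] uncovered → point at 10; [11,14] uncovered → point at 14; [16,17] uncovered → point at 17; [18,19] uncovered → point at 19.
Points: 2, 6, 10, 14, 17, 19 (6 total).

6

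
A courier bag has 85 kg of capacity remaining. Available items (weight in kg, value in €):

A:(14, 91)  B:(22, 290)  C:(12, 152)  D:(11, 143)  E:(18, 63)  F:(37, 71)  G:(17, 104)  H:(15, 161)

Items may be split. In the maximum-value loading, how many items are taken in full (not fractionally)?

5

Greedy by value/weight ratio, highest first.
Order: B (290/22=13.18) > D (143/11=13.00) > C (152/12=12.67) > H (161/15=10.73) > A (91/14=6.50) > G (104/17=6.12) > E (63/18=3.50) > F (71/37=1.92)
Fill: take B (22 @ 290) → take D (11 @ 143) → take C (12 @ 152) → take H (15 @ 161) → take A (14 @ 91) → take 11/17 of G → 67.29; 85/85 used.
5 item(s) taken whole; one partial (take 11/17 of G).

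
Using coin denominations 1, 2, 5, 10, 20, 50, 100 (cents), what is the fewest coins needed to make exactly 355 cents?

5

Greedy: take as many of the largest coin as possible, then repeat with the remainder.
355 = 3×100 + 1×50 + 1×5
Total coins = 3 + 1 + 1 = 5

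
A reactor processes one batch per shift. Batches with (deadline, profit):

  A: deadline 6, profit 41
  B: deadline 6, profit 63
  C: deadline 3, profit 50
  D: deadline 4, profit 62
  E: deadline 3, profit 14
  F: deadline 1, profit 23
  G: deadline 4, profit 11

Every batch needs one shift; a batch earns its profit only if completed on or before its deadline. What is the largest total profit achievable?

Take jobs in profit order; each goes to the latest open slot no later than its deadline.
Profit order: B=63 D=62 C=50 A=41 F=23 E=14 G=11
Assign: B→slot 6, D→slot 4, C→slot 3, A→slot 5, F→slot 1, E→slot 2, G skipped.
Slots: [1:F] [2:E] [3:C] [4:D] [5:A] [6:B]
Profit = 23 + 14 + 50 + 62 + 41 + 63 = 253

253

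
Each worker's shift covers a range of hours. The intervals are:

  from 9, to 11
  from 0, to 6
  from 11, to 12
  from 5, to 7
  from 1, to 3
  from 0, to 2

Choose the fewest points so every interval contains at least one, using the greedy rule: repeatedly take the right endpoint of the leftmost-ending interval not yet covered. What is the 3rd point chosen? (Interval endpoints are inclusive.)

Sort by right endpoint; whenever an interval is uncovered, place a point at its right end.
By right end: [0,2]  [1,3]  [0,6]  [5,7]  [9,11]  [11,12]
[0,2] uncovered → point at 2; [5,7] uncovered → point at 7; [9,11] uncovered → point at 11.
Points: 2, 7, 11 (3 total).

11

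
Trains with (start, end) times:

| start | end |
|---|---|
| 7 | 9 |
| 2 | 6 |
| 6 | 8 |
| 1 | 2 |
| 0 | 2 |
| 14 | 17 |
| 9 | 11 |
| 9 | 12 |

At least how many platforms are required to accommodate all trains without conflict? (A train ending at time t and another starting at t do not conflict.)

2

The answer is the maximum number of intervals overlapping at any instant.
Events (time:±→running): 0:+→1 1:+→2 … peak 2.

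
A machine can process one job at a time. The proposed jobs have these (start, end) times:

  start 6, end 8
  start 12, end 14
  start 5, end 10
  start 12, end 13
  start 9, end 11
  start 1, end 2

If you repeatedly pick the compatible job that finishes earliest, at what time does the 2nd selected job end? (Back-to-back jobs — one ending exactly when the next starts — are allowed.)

8

By end time: (1,2), (6,8), (5,10), (9,11), (12,13), (12,14).
Pick (1,2); next start ≥ 2 → (6,8); next start ≥ 8 → (9,11); next start ≥ 11 → (12,13).
Selected: (1,2) (6,8) (9,11) (12,13)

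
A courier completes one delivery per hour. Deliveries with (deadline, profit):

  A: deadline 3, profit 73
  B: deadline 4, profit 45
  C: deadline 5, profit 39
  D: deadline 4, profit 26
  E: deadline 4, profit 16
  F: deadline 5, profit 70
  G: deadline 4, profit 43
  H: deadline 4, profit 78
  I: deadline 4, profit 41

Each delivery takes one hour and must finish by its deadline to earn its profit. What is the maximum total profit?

Sort by profit descending; place each in the latest free slot ≤ its deadline.
Profit order: H=78 A=73 F=70 B=45 G=43 I=41 C=39 D=26 E=16
Assign: H→slot 4, A→slot 3, F→slot 5, B→slot 2, G→slot 1, I skipped, C skipped, D skipped, E skipped.
Slots: [1:G] [2:B] [3:A] [4:H] [5:F]
Profit = 43 + 45 + 73 + 78 + 70 = 309

309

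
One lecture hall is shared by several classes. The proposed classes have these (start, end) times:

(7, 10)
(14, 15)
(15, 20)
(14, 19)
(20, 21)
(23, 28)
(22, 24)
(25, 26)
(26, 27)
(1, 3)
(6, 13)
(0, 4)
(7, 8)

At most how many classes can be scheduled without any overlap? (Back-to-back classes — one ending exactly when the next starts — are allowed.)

8

Sorted by end: (1,3)  (0,4)  (7,8)  (7,10)  (6,13)  (14,15)  (14,19)  (15,20)  (20,21)  (22,24)  (25,26)  (26,27)  (23,28)
take (1,3); skip (0,4); take (7,8); take (14,15); take (15,20); take (20,21); take (22,24); take (25,26); take (26,27); skip (23,28).
Selected 8 classes.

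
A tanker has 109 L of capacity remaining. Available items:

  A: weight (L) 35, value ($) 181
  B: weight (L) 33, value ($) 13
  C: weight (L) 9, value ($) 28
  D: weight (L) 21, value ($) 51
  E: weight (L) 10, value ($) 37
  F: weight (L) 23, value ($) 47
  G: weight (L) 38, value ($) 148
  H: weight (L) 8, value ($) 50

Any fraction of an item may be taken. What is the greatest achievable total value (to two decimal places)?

Ratios (sorted): H 6.25, A 5.17, G 3.89, E 3.70, C 3.11, D 2.43, F 2.04, B 0.39
take H (8 @ 50); take A (35 @ 181); take G (38 @ 148); take E (10 @ 37); take C (9 @ 28); take 9/21 of D → 21.86. Capacity used 109/109.
Total value = 465.86

465.86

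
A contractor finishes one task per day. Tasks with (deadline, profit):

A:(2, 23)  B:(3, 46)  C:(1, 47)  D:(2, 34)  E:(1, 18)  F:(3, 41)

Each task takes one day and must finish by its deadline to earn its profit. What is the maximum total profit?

134

Take jobs in profit order; each goes to the latest open slot no later than its deadline.
By profit: C(d1,47), B(d3,46), F(d3,41), D(d2,34), A(d2,23), E(d1,18)
C→slot 1; B→slot 3; F→slot 2; D skipped; A skipped; E skipped.
Profit = 47 + 41 + 46 = 134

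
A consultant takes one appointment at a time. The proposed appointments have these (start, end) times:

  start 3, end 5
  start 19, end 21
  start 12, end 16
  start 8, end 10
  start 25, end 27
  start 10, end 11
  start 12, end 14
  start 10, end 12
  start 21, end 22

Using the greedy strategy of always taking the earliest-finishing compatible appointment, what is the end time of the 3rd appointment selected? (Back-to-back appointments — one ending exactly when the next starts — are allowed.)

11

Order by finish time; keep every interval that doesn't clash with the previous kept one.
By end time: (3,5), (8,10), (10,11), (10,12), (12,14), (12,16), (19,21), (21,22), (25,27).
Pick (3,5); next start ≥ 5 → (8,10); next start ≥ 10 → (10,11); next start ≥ 11 → (12,14); next start ≥ 14 → (19,21); next start ≥ 21 → (21,22); next start ≥ 22 → (25,27).
Selected: (3,5) (8,10) (10,11) (12,14) (19,21) (21,22) (25,27)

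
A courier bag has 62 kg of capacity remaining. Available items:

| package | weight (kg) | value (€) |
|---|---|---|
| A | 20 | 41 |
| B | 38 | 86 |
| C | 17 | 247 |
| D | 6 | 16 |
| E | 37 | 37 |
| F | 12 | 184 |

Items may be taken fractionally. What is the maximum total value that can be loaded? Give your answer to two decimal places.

Greedy by value/weight ratio, highest first.
Order: F (184/12=15.33) > C (247/17=14.53) > D (16/6=2.67) > B (86/38=2.26) > A (41/20=2.05) > E (37/37=1.00)
Fill: take F (12 @ 184) → take C (17 @ 247) → take D (6 @ 16) → take 27/38 of B → 61.11; 62/62 used.
Total value = 508.11

508.11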